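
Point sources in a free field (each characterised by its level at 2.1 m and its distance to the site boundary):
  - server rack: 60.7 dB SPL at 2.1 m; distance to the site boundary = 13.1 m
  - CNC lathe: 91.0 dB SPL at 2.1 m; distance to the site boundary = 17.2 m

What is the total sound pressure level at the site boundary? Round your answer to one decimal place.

First find each source's level at the receiver (point-source: −20·log₁₀(r/r_ref)), then combine on an intensity basis.
server rack: 60.7 − 20·log₁₀(13.1/2.1) = 60.7 − 15.90 = 44.80 dB SPL.
CNC lathe: 91.0 − 20·log₁₀(17.2/2.1) = 91.0 − 18.27 = 72.73 dB SPL.
Σ 10^(L/10) = 1.880e+07 → L_total = 10·log₁₀(1.880e+07) = 72.74 dB SPL.

72.7 dB SPL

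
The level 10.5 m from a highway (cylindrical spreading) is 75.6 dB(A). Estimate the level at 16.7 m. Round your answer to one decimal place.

Line-source attenuation: ΔL = 10·log₁₀(r₂/r₁) = 10·log₁₀(16.7/10.5) = 2.015 dB.
L₂ = 75.6 − 10·log₁₀(16.7/10.5) = 75.6 − 2.015 = 73.58 dB(A).

73.6 dB(A)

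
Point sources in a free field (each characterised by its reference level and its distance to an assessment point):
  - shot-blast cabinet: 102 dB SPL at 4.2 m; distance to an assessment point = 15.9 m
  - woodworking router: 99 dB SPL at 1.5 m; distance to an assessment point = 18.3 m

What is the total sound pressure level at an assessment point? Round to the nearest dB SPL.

Apply inverse-square spreading to bring every level to the receiver, then sum 10^(L/10).
shot-blast cabinet: 102 − 20·log₁₀(15.9/4.2) = 102 − 11.56 = 90.44 dB SPL.
woodworking router: 99 − 20·log₁₀(18.3/1.5) = 99 − 21.73 = 77.27 dB SPL.
Σ 10^(L/10) = 1.159e+09 → L_total = 10·log₁₀(1.159e+09) = 90.64 dB SPL.

91 dB SPL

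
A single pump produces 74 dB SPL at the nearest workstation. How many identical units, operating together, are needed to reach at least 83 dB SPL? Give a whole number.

The shortfall is 83 − 74 = 9.0 dB, and N units add 10·log₁₀ N, so need 10·log₁₀ N ≥ 9.0.
N ≥ 10^(9.0/10) = 7.943, so N = 8.

8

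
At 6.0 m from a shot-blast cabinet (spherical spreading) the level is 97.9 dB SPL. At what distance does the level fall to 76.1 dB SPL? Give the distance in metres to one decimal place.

73.8 m

For a point source L₁ − L₂ = 20·log₁₀(r₂/r₁), so r₂ = r₁·10^((L₁−L₂)/20).
r₂ = 6.0·10^((97.9−76.1)/20) = 6.0·10^(21.8/20) = 73.82 m.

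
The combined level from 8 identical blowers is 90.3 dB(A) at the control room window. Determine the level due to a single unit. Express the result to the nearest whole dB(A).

81 dB(A)

Dividing the total intensity by 8 lowers the level by 10·log₁₀ 8 = 9.031 dB: L₁ = 90.3 − 9.031.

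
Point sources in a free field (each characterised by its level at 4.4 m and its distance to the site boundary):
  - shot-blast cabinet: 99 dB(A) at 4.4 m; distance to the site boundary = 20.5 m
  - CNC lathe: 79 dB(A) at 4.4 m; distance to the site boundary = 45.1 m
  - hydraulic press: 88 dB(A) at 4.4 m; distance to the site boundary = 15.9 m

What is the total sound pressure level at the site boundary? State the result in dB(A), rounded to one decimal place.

86.2 dB(A)

Propagate each source to the receiver with L = L_ref − 20·log₁₀(r/r_ref), then add intensities.
shot-blast cabinet: 99 − 20·log₁₀(20.5/4.4) = 99 − 13.37 = 85.63 dB(A).
CNC lathe: 79 − 20·log₁₀(45.1/4.4) = 79 − 20.21 = 58.79 dB(A).
hydraulic press: 88 − 20·log₁₀(15.9/4.4) = 88 − 11.16 = 76.84 dB(A).
Σ 10^(L/10) = 4.150e+08 → L_total = 10·log₁₀(4.150e+08) = 86.18 dB(A).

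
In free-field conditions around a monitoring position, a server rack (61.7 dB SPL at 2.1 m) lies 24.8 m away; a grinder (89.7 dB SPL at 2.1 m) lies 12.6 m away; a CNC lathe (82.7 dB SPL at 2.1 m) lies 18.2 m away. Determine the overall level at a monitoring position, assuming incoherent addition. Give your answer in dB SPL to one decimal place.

74.5 dB SPL

First find each source's level at the receiver (point-source: −20·log₁₀(r/r_ref)), then combine on an intensity basis.
server rack: 61.7 − 20·log₁₀(24.8/2.1) = 61.7 − 21.44 = 40.26 dB SPL.
grinder: 89.7 − 20·log₁₀(12.6/2.1) = 89.7 − 15.56 = 74.14 dB SPL.
CNC lathe: 82.7 − 20·log₁₀(18.2/2.1) = 82.7 − 18.76 = 63.94 dB SPL.
Σ 10^(L/10) = 2.841e+07 → L_total = 10·log₁₀(2.841e+07) = 74.54 dB SPL.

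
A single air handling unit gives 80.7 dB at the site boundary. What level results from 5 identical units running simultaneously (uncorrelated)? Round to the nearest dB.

L_total = L₁ + 10·log₁₀ N for N identical incoherent sources.
L_total = 80.7 + 10·log₁₀(5) = 80.7 + 6.990 = 87.69 dB.

88 dB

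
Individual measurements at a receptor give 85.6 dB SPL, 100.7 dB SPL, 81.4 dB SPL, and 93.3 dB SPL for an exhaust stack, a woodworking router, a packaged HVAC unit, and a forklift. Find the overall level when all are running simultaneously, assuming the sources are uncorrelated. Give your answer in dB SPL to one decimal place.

101.6 dB SPL

Incoherent sources combine by intensity addition: L_total = 10·log₁₀(Σ 10^(L_i/10)).
Σ 10^(L/10) = 10^(85.6/10) + 10^(100.7/10) + 10^(81.4/10) + 10^(93.3/10) = 1.439e+10.
L_total = 10·log₁₀(1.439e+10) = 101.58 dB SPL.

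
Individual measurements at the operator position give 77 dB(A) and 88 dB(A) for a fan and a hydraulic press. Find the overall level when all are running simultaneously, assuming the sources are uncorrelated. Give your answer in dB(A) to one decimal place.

88.3 dB(A)

For uncorrelated sources the intensities add, so convert each level to linear form, sum, and take 10·log₁₀ of the total.
Σ 10^(L/10) = 10^(77/10) + 10^(88/10) = 6.811e+08.
L_total = 10·log₁₀(6.811e+08) = 88.33 dB(A).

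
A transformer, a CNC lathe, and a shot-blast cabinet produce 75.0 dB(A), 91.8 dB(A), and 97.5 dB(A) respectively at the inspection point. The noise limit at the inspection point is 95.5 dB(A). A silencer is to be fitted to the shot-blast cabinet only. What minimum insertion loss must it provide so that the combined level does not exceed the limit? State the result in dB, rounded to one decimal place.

Everything except the shot-blast cabinet sums to 10^(75.0/10) + 10^(91.8/10) = 1.545e+09 in linear terms, 91.89 dB(A).
To meet 95.5 dB(A) overall, the treated shot-blast cabinet may contribute at most 10^(95.5/10) − 1.545e+09 = 2.003e+09, i.e. 93.02 dB(A).
Required insertion loss = 97.5 − 93.02 = 4.48 dB.

4.5 dB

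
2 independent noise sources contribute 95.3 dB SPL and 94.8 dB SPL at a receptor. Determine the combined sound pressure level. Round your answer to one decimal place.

98.1 dB SPL

For uncorrelated sources the intensities add, so convert each level to linear form, sum, and take 10·log₁₀ of the total.
Σ 10^(L/10) = 10^(95.3/10) + 10^(94.8/10) = 6.408e+09.
L_total = 10·log₁₀(6.408e+09) = 98.07 dB SPL.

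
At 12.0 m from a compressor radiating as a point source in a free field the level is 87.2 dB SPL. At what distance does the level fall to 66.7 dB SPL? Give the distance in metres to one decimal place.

Point-source spreading drops the level by 20·log₁₀(r₂/r₁); inverting, r₂/r₁ = 10^(ΔL/20).
r₂ = 12.0·10^((87.2−66.7)/20) = 12.0·10^(20.5/20) = 127.11 m.

127.1 m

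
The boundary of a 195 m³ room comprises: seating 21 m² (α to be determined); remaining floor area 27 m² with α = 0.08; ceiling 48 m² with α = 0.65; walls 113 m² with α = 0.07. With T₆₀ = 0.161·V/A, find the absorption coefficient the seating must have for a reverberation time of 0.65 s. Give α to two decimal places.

A = 0.161·V/T₆₀ = 0.161·195/0.65 = 48.30 m² sabins.
Absorption from the other surfaces = 27·0.08 + 48·0.65 + 113·0.07 = 41.27 m², so the seating must supply 7.03 m² over 21 m².
α = 7.03/21 = 0.335.

0.33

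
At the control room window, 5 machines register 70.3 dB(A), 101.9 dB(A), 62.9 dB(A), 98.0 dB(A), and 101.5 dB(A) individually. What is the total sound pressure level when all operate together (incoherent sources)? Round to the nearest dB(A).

Incoherent sources combine by intensity addition: L_total = 10·log₁₀(Σ 10^(L_i/10)).
Σ 10^(L/10) = 10^(70.3/10) + 10^(101.9/10) + 10^(62.9/10) + 10^(98.0/10) + 10^(101.5/10) = 3.594e+10.
L_total = 10·log₁₀(3.594e+10) = 105.56 dB(A).

106 dB(A)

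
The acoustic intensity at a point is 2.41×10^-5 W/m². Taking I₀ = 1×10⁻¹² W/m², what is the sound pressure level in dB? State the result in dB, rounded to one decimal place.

73.8 dB

L = 10·log₁₀(I/I₀) = 10·log₁₀(2.41×10^-5/10⁻¹²) = 10·log₁₀(2.41×10^7).
L = 10·(0.3820 + 7) = 73.82 dB.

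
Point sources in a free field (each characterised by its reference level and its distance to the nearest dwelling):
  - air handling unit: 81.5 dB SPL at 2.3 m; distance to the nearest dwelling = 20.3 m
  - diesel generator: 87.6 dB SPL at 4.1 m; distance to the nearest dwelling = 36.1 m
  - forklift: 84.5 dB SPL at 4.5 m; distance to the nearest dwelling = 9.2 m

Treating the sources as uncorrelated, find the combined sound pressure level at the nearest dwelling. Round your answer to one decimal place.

Propagate each source to the receiver with L = L_ref − 20·log₁₀(r/r_ref), then add intensities.
air handling unit: 81.5 − 20·log₁₀(20.3/2.3) = 81.5 − 18.92 = 62.58 dB SPL.
diesel generator: 87.6 − 20·log₁₀(36.1/4.1) = 87.6 − 18.89 = 68.71 dB SPL.
forklift: 84.5 − 20·log₁₀(9.2/4.5) = 84.5 − 6.21 = 78.29 dB SPL.
Σ 10^(L/10) = 7.667e+07 → L_total = 10·log₁₀(7.667e+07) = 78.85 dB SPL.

78.8 dB SPL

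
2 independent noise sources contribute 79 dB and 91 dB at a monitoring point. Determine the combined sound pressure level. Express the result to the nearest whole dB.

Incoherent sources combine by intensity addition: L_total = 10·log₁₀(Σ 10^(L_i/10)).
Σ 10^(L/10) = 10^(79/10) + 10^(91/10) = 1.338e+09.
L_total = 10·log₁₀(1.338e+09) = 91.27 dB.

91 dB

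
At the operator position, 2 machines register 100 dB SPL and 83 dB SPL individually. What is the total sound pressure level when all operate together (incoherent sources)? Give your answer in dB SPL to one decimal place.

Incoherent sources combine by intensity addition: L_total = 10·log₁₀(Σ 10^(L_i/10)).
Σ 10^(L/10) = 10^(100/10) + 10^(83/10) = 1.020e+10.
L_total = 10·log₁₀(1.020e+10) = 100.09 dB SPL.

100.1 dB SPL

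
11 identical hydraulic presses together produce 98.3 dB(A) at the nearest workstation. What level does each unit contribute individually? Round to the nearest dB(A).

For N identical incoherent sources L_total = L₁ + 10·log₁₀ N, so L₁ = 98.3 − 10·log₁₀(11) = 98.3 − 10.414.

88 dB(A)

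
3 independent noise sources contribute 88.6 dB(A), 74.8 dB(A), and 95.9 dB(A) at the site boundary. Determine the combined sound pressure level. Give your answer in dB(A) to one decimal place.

96.7 dB(A)

For uncorrelated sources the intensities add, so convert each level to linear form, sum, and take 10·log₁₀ of the total.
Σ 10^(L/10) = 10^(88.6/10) + 10^(74.8/10) + 10^(95.9/10) = 4.645e+09.
L_total = 10·log₁₀(4.645e+09) = 96.67 dB(A).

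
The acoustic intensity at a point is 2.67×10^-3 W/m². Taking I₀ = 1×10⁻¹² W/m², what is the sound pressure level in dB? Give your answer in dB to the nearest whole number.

94 dB

L = 10·log₁₀(I/I₀) = 10·log₁₀(2.67×10^-3/10⁻¹²) = 10·log₁₀(2.67×10^9).
L = 10·(0.4265 + 9) = 94.27 dB.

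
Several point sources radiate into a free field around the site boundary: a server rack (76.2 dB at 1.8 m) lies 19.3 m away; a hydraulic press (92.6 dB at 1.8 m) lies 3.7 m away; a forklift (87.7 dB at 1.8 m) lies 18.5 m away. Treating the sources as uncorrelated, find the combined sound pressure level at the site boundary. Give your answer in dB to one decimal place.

Apply inverse-square spreading to bring every level to the receiver, then sum 10^(L/10).
server rack: 76.2 − 20·log₁₀(19.3/1.8) = 76.2 − 20.61 = 55.59 dB.
hydraulic press: 92.6 − 20·log₁₀(3.7/1.8) = 92.6 − 6.26 = 86.34 dB.
forklift: 87.7 − 20·log₁₀(18.5/1.8) = 87.7 − 20.24 = 67.46 dB.
Σ 10^(L/10) = 4.366e+08 → L_total = 10·log₁₀(4.366e+08) = 86.40 dB.

86.4 dB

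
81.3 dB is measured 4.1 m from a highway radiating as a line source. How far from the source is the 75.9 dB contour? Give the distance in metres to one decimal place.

Line-source spreading drops the level by 10·log₁₀(r₂/r₁); inverting, r₂/r₁ = 10^(ΔL/10).
r₂ = 4.1·10^((81.3−75.9)/10) = 4.1·10^(5.4/10) = 14.22 m.

14.2 m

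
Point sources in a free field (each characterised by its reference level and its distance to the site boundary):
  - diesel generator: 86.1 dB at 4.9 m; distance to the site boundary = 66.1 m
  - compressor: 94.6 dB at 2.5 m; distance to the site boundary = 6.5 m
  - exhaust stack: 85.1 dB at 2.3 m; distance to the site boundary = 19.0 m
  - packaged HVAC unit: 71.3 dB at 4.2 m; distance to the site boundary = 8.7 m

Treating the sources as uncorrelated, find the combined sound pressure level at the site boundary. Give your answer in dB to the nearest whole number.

86 dB

Apply inverse-square spreading to bring every level to the receiver, then sum 10^(L/10).
diesel generator: 86.1 − 20·log₁₀(66.1/4.9) = 86.1 − 22.60 = 63.50 dB.
compressor: 94.6 − 20·log₁₀(6.5/2.5) = 94.6 − 8.30 = 86.30 dB.
exhaust stack: 85.1 − 20·log₁₀(19.0/2.3) = 85.1 − 18.34 = 66.76 dB.
packaged HVAC unit: 71.3 − 20·log₁₀(8.7/4.2) = 71.3 − 6.33 = 64.97 dB.
Σ 10^(L/10) = 4.368e+08 → L_total = 10·log₁₀(4.368e+08) = 86.40 dB.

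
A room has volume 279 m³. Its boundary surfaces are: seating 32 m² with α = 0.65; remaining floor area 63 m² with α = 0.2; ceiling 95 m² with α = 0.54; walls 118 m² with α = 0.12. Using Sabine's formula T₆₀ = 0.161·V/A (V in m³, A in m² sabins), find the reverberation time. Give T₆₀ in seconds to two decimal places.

0.45 s

A = Σ Sᵢαᵢ = 32·0.65 + 63·0.2 + 95·0.54 + 118·0.12 = 98.86 m².
T₆₀ = 0.161·V/A = 0.161·279/98.86 = 0.454 s.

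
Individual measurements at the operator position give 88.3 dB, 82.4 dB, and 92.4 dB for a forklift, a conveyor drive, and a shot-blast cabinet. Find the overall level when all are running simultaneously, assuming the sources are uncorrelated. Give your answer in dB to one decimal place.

Incoherent sources combine by intensity addition: L_total = 10·log₁₀(Σ 10^(L_i/10)).
Σ 10^(L/10) = 10^(88.3/10) + 10^(82.4/10) + 10^(92.4/10) = 2.588e+09.
L_total = 10·log₁₀(2.588e+09) = 94.13 dB.

94.1 dB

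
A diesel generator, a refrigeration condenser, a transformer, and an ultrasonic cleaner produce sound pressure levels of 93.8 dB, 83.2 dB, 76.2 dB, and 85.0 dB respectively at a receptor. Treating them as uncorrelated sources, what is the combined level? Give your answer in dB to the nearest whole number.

95 dB

Incoherent sources combine by intensity addition: L_total = 10·log₁₀(Σ 10^(L_i/10)).
Σ 10^(L/10) = 10^(93.8/10) + 10^(83.2/10) + 10^(76.2/10) + 10^(85.0/10) = 2.966e+09.
L_total = 10·log₁₀(2.966e+09) = 94.72 dB.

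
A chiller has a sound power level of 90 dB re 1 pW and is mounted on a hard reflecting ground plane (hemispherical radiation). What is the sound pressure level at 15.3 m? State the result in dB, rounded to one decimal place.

Free-field hemispherical radiation: L_p = L_w − 10·log₁₀(2π·r²), r = 15.3 m.
2π·r² = 1471 m², 10·log₁₀ of that is 31.676 dB.
L_p = 90 − 31.676 = 58.32 dB.

58.3 dB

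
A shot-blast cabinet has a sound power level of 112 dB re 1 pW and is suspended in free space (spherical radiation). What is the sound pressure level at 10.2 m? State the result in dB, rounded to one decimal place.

80.8 dB

L_p = L_w − 10·log₁₀(4π·r²) with r = 10.2 m.
4π·r² = 1307 m², 10·log₁₀ of that is 31.164 dB.
L_p = 112 − 31.164 = 80.84 dB.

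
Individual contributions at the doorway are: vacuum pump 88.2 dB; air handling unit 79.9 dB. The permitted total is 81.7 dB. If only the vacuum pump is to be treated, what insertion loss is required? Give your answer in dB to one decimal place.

11.2 dB

Fixed contribution from the other source: Σ 10^(L/10) = 10^(79.9/10) = 9.772e+07 (79.90 dB).
The limit corresponds to 10^(81.7/10) = 1.479e+08; subtracting the fixed part leaves 5.019e+07 for the vacuum pump, i.e. 77.01 dB.
So the vacuum pump must be reduced from 88.2 to 77.01 dB: IL = 11.19 dB.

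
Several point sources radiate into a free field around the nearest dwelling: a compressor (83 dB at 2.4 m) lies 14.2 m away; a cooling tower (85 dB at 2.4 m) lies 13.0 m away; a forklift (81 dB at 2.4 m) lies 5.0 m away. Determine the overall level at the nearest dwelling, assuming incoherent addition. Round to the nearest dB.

77 dB

First find each source's level at the receiver (point-source: −20·log₁₀(r/r_ref)), then combine on an intensity basis.
compressor: 83 − 20·log₁₀(14.2/2.4) = 83 − 15.44 = 67.56 dB.
cooling tower: 85 − 20·log₁₀(13.0/2.4) = 85 − 14.67 = 70.33 dB.
forklift: 81 − 20·log₁₀(5.0/2.4) = 81 − 6.38 = 74.62 dB.
Σ 10^(L/10) = 4.548e+07 → L_total = 10·log₁₀(4.548e+07) = 76.58 dB.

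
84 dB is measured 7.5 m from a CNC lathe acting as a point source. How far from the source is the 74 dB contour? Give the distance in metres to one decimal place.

Point-source spreading drops the level by 20·log₁₀(r₂/r₁); inverting, r₂/r₁ = 10^(ΔL/20).
r₂ = 7.5·10^((84−74)/20) = 7.5·10^(10.0/20) = 23.72 m.

23.7 m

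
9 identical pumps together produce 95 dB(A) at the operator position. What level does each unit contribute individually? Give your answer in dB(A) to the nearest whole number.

Dividing the total intensity by 9 lowers the level by 10·log₁₀ 9 = 9.542 dB: L₁ = 95 − 9.542.

85 dB(A)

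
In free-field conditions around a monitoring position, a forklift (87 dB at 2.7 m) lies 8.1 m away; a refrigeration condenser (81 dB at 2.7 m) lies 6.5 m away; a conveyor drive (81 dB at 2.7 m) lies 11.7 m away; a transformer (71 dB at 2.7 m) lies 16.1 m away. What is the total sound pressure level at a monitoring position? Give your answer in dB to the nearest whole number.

First find each source's level at the receiver (point-source: −20·log₁₀(r/r_ref)), then combine on an intensity basis.
forklift: 87 − 20·log₁₀(8.1/2.7) = 87 − 9.54 = 77.46 dB.
refrigeration condenser: 81 − 20·log₁₀(6.5/2.7) = 81 − 7.63 = 73.37 dB.
conveyor drive: 81 − 20·log₁₀(11.7/2.7) = 81 − 12.74 = 68.26 dB.
transformer: 71 − 20·log₁₀(16.1/2.7) = 71 − 15.51 = 55.49 dB.
Σ 10^(L/10) = 8.447e+07 → L_total = 10·log₁₀(8.447e+07) = 79.27 dB.

79 dB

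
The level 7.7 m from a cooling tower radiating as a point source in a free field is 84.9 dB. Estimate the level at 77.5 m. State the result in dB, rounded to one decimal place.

Point-source attenuation: ΔL = 20·log₁₀(r₂/r₁) = 20·log₁₀(77.5/7.7) = 20.056 dB.
L₂ = 84.9 − 20·log₁₀(77.5/7.7) = 84.9 − 20.056 = 64.84 dB.

64.8 dB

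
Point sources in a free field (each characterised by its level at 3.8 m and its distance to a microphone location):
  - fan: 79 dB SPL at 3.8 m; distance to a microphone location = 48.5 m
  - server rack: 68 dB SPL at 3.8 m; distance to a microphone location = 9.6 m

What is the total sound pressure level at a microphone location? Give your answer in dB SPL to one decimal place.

61.7 dB SPL

First find each source's level at the receiver (point-source: −20·log₁₀(r/r_ref)), then combine on an intensity basis.
fan: 79 − 20·log₁₀(48.5/3.8) = 79 − 22.12 = 56.88 dB SPL.
server rack: 68 − 20·log₁₀(9.6/3.8) = 68 − 8.05 = 59.95 dB SPL.
Σ 10^(L/10) = 1.476e+06 → L_total = 10·log₁₀(1.476e+06) = 61.69 dB SPL.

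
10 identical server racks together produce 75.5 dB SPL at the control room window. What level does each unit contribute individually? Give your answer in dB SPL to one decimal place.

65.5 dB SPL

For N identical incoherent sources L_total = L₁ + 10·log₁₀ N, so L₁ = 75.5 − 10·log₁₀(10) = 75.5 − 10.000.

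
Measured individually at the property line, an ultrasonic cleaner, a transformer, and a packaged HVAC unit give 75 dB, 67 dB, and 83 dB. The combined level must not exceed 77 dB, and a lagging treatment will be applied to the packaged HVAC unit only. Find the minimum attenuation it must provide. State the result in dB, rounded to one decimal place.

11.7 dB

The untreated sources together contribute 10^(75/10) + 10^(67/10) = 3.663e+07, i.e. 75.64 dB.
To meet 77 dB overall, the treated packaged HVAC unit may contribute at most 10^(77/10) − 3.663e+07 = 1.348e+07, i.e. 71.30 dB.
Required insertion loss = 83 − 71.30 = 11.70 dB.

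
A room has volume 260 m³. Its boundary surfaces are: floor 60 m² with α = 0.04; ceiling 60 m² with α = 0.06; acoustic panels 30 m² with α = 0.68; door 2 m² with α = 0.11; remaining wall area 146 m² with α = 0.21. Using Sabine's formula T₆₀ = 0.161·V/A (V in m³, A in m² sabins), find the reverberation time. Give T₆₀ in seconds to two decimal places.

0.73 s

Total absorption A = 60·0.04 + 60·0.06 + 30·0.68 + 2·0.11 + 146·0.21 = 57.28 m² sabins.
T₆₀ = 0.161·V/A = 0.161·260/57.28 = 0.731 s.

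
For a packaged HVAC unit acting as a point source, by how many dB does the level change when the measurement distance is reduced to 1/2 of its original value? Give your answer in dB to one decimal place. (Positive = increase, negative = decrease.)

With spherical spreading the level changes by −20·log₁₀(r₂/r₁).
ΔL = −20·log₁₀(0.5) = +6.02 dB.

+6.0 dB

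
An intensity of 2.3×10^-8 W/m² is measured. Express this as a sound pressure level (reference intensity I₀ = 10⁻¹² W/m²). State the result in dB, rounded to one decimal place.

43.6 dB

L = 10·log₁₀(I/I₀) = 10·log₁₀(2.3×10^-8/10⁻¹²) = 10·log₁₀(2.3×10^4).
L = 10·(0.3617 + 4) = 43.62 dB.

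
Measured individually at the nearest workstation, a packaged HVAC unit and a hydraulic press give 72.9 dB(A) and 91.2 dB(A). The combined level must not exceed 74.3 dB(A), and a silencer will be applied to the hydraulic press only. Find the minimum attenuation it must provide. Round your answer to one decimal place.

22.5 dB

Everything except the hydraulic press sums to 10^(72.9/10) = 1.950e+07 in linear terms, 72.90 dB(A).
The limit corresponds to 10^(74.3/10) = 2.692e+07; subtracting the fixed part leaves 7.417e+06 for the hydraulic press, i.e. 68.70 dB(A).
Required insertion loss = 91.2 − 68.70 = 22.50 dB.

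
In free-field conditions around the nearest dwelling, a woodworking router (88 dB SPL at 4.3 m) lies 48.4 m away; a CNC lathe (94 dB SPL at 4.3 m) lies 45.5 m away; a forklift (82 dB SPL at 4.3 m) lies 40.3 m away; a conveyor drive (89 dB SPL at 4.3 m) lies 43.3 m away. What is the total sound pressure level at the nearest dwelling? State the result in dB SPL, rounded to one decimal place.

Propagate each source to the receiver with L = L_ref − 20·log₁₀(r/r_ref), then add intensities.
woodworking router: 88 − 20·log₁₀(48.4/4.3) = 88 − 21.03 = 66.97 dB SPL.
CNC lathe: 94 − 20·log₁₀(45.5/4.3) = 94 − 20.49 = 73.51 dB SPL.
forklift: 82 − 20·log₁₀(40.3/4.3) = 82 − 19.44 = 62.56 dB SPL.
conveyor drive: 89 − 20·log₁₀(43.3/4.3) = 89 − 20.06 = 68.94 dB SPL.
Σ 10^(L/10) = 3.705e+07 → L_total = 10·log₁₀(3.705e+07) = 75.69 dB SPL.

75.7 dB SPL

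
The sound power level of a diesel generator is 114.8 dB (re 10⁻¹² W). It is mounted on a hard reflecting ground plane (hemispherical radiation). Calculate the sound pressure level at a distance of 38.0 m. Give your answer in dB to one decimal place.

75.2 dB

Free-field hemispherical radiation: L_p = L_w − 10·log₁₀(2π·r²), r = 38.0 m.
2π·r² = 9073 m², 10·log₁₀ of that is 39.577 dB.
L_p = 114.8 − 39.577 = 75.22 dB.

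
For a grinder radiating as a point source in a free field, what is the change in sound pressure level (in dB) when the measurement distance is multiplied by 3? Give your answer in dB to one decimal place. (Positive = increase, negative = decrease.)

A point source loses 6 dB per doubling of distance; generally ΔL = −20·log₁₀(r₂/r₁).
ΔL = −20·log₁₀(3) = -9.54 dB.

-9.5 dB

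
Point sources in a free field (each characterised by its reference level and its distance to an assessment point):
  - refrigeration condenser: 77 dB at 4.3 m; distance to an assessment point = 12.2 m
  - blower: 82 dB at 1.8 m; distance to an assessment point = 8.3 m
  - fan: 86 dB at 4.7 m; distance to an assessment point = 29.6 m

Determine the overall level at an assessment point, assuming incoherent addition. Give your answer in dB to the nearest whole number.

Apply inverse-square spreading to bring every level to the receiver, then sum 10^(L/10).
refrigeration condenser: 77 − 20·log₁₀(12.2/4.3) = 77 − 9.06 = 67.94 dB.
blower: 82 − 20·log₁₀(8.3/1.8) = 82 − 13.28 = 68.72 dB.
fan: 86 − 20·log₁₀(29.6/4.7) = 86 − 15.98 = 70.02 dB.
Σ 10^(L/10) = 2.372e+07 → L_total = 10·log₁₀(2.372e+07) = 73.75 dB.

74 dB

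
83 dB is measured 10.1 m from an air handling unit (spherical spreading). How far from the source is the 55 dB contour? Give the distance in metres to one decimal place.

253.7 m

For a point source L₁ − L₂ = 20·log₁₀(r₂/r₁), so r₂ = r₁·10^((L₁−L₂)/20).
r₂ = 10.1·10^((83−55)/20) = 10.1·10^(28.0/20) = 253.70 m.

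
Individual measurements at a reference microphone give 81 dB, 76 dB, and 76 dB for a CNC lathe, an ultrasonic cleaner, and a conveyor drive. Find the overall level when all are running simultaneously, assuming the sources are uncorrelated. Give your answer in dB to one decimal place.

Incoherent sources combine by intensity addition: L_total = 10·log₁₀(Σ 10^(L_i/10)).
Σ 10^(L/10) = 10^(81/10) + 10^(76/10) + 10^(76/10) = 2.055e+08.
L_total = 10·log₁₀(2.055e+08) = 83.13 dB.

83.1 dB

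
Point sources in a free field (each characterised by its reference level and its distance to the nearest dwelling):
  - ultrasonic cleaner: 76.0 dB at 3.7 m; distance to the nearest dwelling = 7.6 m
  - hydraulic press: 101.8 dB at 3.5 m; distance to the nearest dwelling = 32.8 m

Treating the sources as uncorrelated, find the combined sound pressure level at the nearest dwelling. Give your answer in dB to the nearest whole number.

83 dB

First find each source's level at the receiver (point-source: −20·log₁₀(r/r_ref)), then combine on an intensity basis.
ultrasonic cleaner: 76.0 − 20·log₁₀(7.6/3.7) = 76.0 − 6.25 = 69.75 dB.
hydraulic press: 101.8 − 20·log₁₀(32.8/3.5) = 101.8 − 19.44 = 82.36 dB.
Σ 10^(L/10) = 1.818e+08 → L_total = 10·log₁₀(1.818e+08) = 82.60 dB.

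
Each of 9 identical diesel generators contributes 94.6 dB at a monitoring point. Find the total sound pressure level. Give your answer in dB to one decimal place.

104.1 dB

With 9 equal, uncorrelated contributions the intensity is 9× that of one unit, giving a rise of 10·log₁₀ 9.
L_total = 94.6 + 10·log₁₀(9) = 94.6 + 9.542 = 104.14 dB.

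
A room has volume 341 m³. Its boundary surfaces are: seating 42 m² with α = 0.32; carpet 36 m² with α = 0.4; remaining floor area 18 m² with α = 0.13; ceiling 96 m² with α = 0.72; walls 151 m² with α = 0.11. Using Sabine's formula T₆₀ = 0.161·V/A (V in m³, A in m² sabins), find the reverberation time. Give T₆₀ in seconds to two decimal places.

A = Σ Sᵢαᵢ = 42·0.32 + 36·0.4 + 18·0.13 + 96·0.72 + 151·0.11 = 115.91 m².
T₆₀ = 0.161·V/A = 0.161·341/115.91 = 0.474 s.

0.47 s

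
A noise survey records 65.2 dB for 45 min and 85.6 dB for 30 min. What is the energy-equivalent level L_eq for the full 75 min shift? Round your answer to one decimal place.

The energy average is taken in the linear domain: L_eq = 10·log₁₀[(Σ tᵢ·10^(Lᵢ/10))/T], T = 75 min.
Σ tᵢ·10^(Lᵢ/10) = 45·10^(65.2/10) + 30·10^(85.6/10) = 1.104e+10.
L_eq = 10·log₁₀(1.104e+10/75) = 81.68 dB.

81.7 dB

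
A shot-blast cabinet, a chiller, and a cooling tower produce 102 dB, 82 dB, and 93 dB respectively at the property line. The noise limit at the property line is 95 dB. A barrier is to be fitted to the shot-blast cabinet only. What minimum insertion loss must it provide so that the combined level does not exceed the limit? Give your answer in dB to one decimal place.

Everything except the shot-blast cabinet sums to 10^(82/10) + 10^(93/10) = 2.154e+09 in linear terms, 93.33 dB.
To meet 95 dB overall, the treated shot-blast cabinet may contribute at most 10^(95/10) − 2.154e+09 = 1.009e+09, i.e. 90.04 dB.
Required insertion loss = 102 − 90.04 = 11.96 dB.

12.0 dB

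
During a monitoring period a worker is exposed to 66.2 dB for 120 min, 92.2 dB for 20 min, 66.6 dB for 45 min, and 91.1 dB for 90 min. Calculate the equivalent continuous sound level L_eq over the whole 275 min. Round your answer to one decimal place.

Weight each interval's intensity by its duration and average over T = 275 min:
Σ tᵢ·10^(Lᵢ/10) = 120·10^(66.2/10) + 20·10^(92.2/10) + 45·10^(66.6/10) + 90·10^(91.1/10) = 1.498e+11.
L_eq = 10·log₁₀(1.498e+11/275) = 87.36 dB.

87.4 dB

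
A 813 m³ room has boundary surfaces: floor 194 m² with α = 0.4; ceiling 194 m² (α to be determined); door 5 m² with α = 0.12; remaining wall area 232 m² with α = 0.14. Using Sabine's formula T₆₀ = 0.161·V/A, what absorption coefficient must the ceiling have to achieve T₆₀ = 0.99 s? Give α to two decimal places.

Required total absorption A = 0.161·813/0.99 = 132.22 m².
Absorption from the other surfaces = 194·0.4 + 5·0.12 + 232·0.14 = 110.68 m², so the ceiling must supply 21.54 m² over 194 m².
α = 21.54/194 = 0.111.

0.11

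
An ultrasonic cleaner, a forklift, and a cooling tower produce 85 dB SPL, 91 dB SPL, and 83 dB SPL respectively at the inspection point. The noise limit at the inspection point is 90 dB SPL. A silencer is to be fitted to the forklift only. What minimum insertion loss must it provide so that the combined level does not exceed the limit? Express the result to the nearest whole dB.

4 dB

The untreated sources together contribute 10^(85/10) + 10^(83/10) = 5.158e+08, i.e. 87.12 dB SPL.
The limit corresponds to 10^(90/10) = 1.000e+09; subtracting the fixed part leaves 4.842e+08 for the forklift, i.e. 86.85 dB SPL.
So the forklift must be reduced from 91 to 86.85 dB SPL: IL = 4.15 dB.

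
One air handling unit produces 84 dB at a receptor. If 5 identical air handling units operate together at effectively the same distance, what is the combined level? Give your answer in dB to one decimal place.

91.0 dB

N identical incoherent sources raise the level by 10·log₁₀ N.
L_total = 84 + 10·log₁₀(5) = 84 + 6.990 = 90.99 dB.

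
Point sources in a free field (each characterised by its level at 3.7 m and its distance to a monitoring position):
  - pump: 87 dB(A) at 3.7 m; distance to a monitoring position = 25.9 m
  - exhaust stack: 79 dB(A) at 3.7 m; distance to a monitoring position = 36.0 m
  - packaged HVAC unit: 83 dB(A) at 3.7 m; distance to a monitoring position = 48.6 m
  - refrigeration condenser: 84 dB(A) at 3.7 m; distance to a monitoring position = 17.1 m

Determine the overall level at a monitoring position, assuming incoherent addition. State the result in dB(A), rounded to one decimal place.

73.8 dB(A)

Propagate each source to the receiver with L = L_ref − 20·log₁₀(r/r_ref), then add intensities.
pump: 87 − 20·log₁₀(25.9/3.7) = 87 − 16.90 = 70.10 dB(A).
exhaust stack: 79 − 20·log₁₀(36.0/3.7) = 79 − 19.76 = 59.24 dB(A).
packaged HVAC unit: 83 − 20·log₁₀(48.6/3.7) = 83 − 22.37 = 60.63 dB(A).
refrigeration condenser: 84 − 20·log₁₀(17.1/3.7) = 84 − 13.30 = 70.70 dB(A).
Σ 10^(L/10) = 2.398e+07 → L_total = 10·log₁₀(2.398e+07) = 73.80 dB(A).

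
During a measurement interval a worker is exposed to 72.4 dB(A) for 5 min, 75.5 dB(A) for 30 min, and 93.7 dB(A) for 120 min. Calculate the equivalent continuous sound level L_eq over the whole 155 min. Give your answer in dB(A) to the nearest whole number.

93 dB(A)

The energy average is taken in the linear domain: L_eq = 10·log₁₀[(Σ tᵢ·10^(Lᵢ/10))/T], T = 155 min.
Σ tᵢ·10^(Lᵢ/10) = 5·10^(72.4/10) + 30·10^(75.5/10) + 120·10^(93.7/10) = 2.825e+11.
L_eq = 10·log₁₀(2.825e+11/155) = 92.61 dB(A).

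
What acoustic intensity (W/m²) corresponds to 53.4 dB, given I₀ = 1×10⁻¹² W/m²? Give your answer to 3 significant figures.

L = 10·log₁₀(I/I₀) ⇒ I = I₀·10^(L/10) = 10⁻¹² × 10^5.34.

2.19e-07 W/m²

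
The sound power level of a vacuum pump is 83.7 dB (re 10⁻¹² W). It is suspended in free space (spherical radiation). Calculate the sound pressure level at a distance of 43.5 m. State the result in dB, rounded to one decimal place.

39.9 dB

L_p = L_w − 10·log₁₀(4π·r²) with r = 43.5 m.
4π·r² = 2.378e+04 m², 10·log₁₀ of that is 43.762 dB.
L_p = 83.7 − 43.762 = 39.94 dB.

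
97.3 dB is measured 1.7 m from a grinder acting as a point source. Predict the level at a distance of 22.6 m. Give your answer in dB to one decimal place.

74.8 dB

For a point source, L₂ = L₁ − 20·log₁₀(r₂/r₁).
L₂ = 97.3 − 20·log₁₀(22.6/1.7) = 97.3 − 22.473 = 74.83 dB.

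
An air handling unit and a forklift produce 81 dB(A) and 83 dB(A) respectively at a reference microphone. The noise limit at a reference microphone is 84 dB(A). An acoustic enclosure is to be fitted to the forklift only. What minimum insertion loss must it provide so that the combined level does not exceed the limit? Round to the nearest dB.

The untreated sources together contribute 10^(81/10) = 1.259e+08, i.e. 81.00 dB(A).
To meet 84 dB(A) overall, the treated forklift may contribute at most 10^(84/10) − 1.259e+08 = 1.253e+08, i.e. 80.98 dB(A).
So the forklift must be reduced from 83 to 80.98 dB(A): IL = 2.02 dB.

2 dB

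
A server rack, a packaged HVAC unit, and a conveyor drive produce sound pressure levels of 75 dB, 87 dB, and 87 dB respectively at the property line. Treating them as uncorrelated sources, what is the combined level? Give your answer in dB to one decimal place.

90.1 dB

For uncorrelated sources the intensities add, so convert each level to linear form, sum, and take 10·log₁₀ of the total.
Σ 10^(L/10) = 10^(75/10) + 10^(87/10) + 10^(87/10) = 1.034e+09.
L_total = 10·log₁₀(1.034e+09) = 90.15 dB.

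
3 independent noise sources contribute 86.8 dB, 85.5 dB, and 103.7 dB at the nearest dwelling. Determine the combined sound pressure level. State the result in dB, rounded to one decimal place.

103.9 dB

Incoherent sources combine by intensity addition: L_total = 10·log₁₀(Σ 10^(L_i/10)).
Σ 10^(L/10) = 10^(86.8/10) + 10^(85.5/10) + 10^(103.7/10) = 2.428e+10.
L_total = 10·log₁₀(2.428e+10) = 103.85 dB.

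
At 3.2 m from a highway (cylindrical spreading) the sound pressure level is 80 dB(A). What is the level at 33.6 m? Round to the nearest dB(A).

Cylindrical spreading from a line source gives a 10·log₁₀(r₂/r₁) drop.
L₂ = 80 − 10·log₁₀(33.6/3.2) = 80 − 10.212 = 69.79 dB(A).

70 dB(A)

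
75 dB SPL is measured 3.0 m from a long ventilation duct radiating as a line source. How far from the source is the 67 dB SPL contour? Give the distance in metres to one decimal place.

18.9 m

Line-source spreading drops the level by 10·log₁₀(r₂/r₁); inverting, r₂/r₁ = 10^(ΔL/10).
r₂ = 3.0·10^((75−67)/10) = 3.0·10^(8.0/10) = 18.93 m.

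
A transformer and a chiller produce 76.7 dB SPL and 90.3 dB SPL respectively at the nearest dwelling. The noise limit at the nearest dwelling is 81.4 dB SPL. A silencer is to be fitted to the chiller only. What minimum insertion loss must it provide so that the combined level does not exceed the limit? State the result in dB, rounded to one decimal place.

Everything except the chiller sums to 10^(76.7/10) = 4.677e+07 in linear terms, 76.70 dB SPL.
The limit corresponds to 10^(81.4/10) = 1.380e+08; subtracting the fixed part leaves 9.126e+07 for the chiller, i.e. 79.60 dB SPL.
Required insertion loss = 90.3 − 79.60 = 10.70 dB.

10.7 dB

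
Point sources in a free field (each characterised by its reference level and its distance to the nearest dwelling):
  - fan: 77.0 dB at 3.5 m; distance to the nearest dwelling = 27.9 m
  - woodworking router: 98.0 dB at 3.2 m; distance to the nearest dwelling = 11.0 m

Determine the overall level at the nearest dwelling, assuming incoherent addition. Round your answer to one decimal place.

Apply inverse-square spreading to bring every level to the receiver, then sum 10^(L/10).
fan: 77.0 − 20·log₁₀(27.9/3.5) = 77.0 − 18.03 = 58.97 dB.
woodworking router: 98.0 − 20·log₁₀(11.0/3.2) = 98.0 − 10.72 = 87.28 dB.
Σ 10^(L/10) = 5.348e+08 → L_total = 10·log₁₀(5.348e+08) = 87.28 dB.

87.3 dB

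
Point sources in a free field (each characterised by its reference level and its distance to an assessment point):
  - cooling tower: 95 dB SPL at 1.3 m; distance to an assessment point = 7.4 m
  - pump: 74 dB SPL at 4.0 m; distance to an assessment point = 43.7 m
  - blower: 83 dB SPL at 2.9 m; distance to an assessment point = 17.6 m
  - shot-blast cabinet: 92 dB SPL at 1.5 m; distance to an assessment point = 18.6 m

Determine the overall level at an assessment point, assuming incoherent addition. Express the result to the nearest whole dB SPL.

Apply inverse-square spreading to bring every level to the receiver, then sum 10^(L/10).
cooling tower: 95 − 20·log₁₀(7.4/1.3) = 95 − 15.11 = 79.89 dB SPL.
pump: 74 − 20·log₁₀(43.7/4.0) = 74 − 20.77 = 53.23 dB SPL.
blower: 83 − 20·log₁₀(17.6/2.9) = 83 − 15.66 = 67.34 dB SPL.
shot-blast cabinet: 92 − 20·log₁₀(18.6/1.5) = 92 − 21.87 = 70.13 dB SPL.
Σ 10^(L/10) = 1.135e+08 → L_total = 10·log₁₀(1.135e+08) = 80.55 dB SPL.

81 dB SPL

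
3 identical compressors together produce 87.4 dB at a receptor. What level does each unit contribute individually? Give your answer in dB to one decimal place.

3 equal contributions raise the level by 10·log₁₀ 3 = 4.771 dB, so each unit alone gives 87.4 − 4.771.

82.6 dB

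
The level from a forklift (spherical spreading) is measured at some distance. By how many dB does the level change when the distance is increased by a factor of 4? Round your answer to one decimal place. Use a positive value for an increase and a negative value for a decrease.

With spherical spreading the level changes by −20·log₁₀(r₂/r₁).
ΔL = −20·log₁₀(4) = -12.04 dB.

-12.0 dB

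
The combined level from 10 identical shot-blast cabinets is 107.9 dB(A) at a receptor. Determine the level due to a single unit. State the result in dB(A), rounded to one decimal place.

97.9 dB(A)

10 equal contributions raise the level by 10·log₁₀ 10 = 10.000 dB, so each unit alone gives 107.9 − 10.000.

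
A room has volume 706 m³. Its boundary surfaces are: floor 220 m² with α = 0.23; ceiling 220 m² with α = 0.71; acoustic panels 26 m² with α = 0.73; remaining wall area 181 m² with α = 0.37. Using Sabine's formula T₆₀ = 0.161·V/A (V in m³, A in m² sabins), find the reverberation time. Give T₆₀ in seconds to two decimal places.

Total absorption A = 220·0.23 + 220·0.71 + 26·0.73 + 181·0.37 = 292.75 m² sabins.
T₆₀ = 0.161·V/A = 0.161·706/292.75 = 0.388 s.

0.39 s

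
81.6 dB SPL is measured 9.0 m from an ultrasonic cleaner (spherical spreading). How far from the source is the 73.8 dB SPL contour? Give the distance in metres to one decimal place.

Point-source spreading drops the level by 20·log₁₀(r₂/r₁); inverting, r₂/r₁ = 10^(ΔL/20).
r₂ = 9.0·10^((81.6−73.8)/20) = 9.0·10^(7.8/20) = 22.09 m.

22.1 m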